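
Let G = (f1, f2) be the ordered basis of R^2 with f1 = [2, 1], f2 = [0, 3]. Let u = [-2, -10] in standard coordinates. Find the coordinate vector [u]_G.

[u]_G is the unique c with M c = u, where M has columns f1, f2.
System: 2c_1 + 0c_2 = -2, c_1 + 3c_2 = -10; solving gives c_1 = -1, c_2 = -3.
Check: -f1 - 3f2 = [-2, -10].

[-1, -3]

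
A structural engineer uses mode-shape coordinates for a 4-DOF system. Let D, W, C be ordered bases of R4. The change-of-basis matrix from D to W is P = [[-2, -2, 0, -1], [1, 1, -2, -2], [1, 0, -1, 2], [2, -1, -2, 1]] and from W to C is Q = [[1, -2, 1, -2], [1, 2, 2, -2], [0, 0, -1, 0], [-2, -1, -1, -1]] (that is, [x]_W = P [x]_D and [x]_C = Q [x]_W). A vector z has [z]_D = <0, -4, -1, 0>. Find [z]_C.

Apply P to get W-coordinates <8, -2, 1, 6>, then Q to get C-coordinates.
The result is [z]_C = <1, -6, -1, -21>.

<1, -6, -1, -21>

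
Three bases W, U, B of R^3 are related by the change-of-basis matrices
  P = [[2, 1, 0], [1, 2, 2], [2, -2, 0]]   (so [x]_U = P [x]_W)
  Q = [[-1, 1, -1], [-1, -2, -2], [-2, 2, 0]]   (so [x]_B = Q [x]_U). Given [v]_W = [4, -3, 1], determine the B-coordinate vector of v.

[-19, -33, -10]

Composing the changes, [v]_B = Q P [v]_W.
Q P = [[-3, 3, 2], [-8, -1, -4], [-2, 2, 4]]; applying this to [4, -3, 1] gives [-19, -33, -10].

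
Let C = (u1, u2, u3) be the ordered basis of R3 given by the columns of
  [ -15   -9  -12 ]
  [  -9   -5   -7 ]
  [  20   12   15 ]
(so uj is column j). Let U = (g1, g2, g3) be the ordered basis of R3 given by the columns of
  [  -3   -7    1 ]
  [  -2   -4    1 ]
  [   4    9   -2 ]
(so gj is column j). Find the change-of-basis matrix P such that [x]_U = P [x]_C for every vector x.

Take x = uj: its C-coordinates are the j-th standard unit vector, so P e_j — column j of P — equals [uj]_U.
u1 = 0·g1 + 2g2 - g3, giving column 1 = (0, 2, -1); repeating for each j gives P = [[0, -2, 2], [2, 2, 1], [-1, -1, 1]].

[[0, -2, 2], [2, 2, 1], [-1, -1, 1]]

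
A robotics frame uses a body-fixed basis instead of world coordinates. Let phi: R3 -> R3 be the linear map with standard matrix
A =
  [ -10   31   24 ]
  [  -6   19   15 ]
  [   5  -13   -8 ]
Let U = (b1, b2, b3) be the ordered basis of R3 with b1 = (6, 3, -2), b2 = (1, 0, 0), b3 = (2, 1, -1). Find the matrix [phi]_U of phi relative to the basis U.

[[-2, -1, -3], [3, 2, 3], [-3, -3, 1]]

Let P have columns b1, ..., b3. Then [phi]_U = P^(-1) A P.
Here det P = 1, so P^(-1) is integer; computing A P first and then P^(-1)(A P) gives [[-2, -1, -3], [3, 2, 3], [-3, -3, 1]].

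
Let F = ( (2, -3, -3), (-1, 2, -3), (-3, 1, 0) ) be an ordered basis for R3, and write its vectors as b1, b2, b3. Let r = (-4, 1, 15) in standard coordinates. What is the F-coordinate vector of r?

(-2, -3, 1)

Write r = c_1 b1 + ... + c_3 b3 and solve for the c_i.
Solving this 3x3 system gives c = (-2, -3, 1).
Check: -2b1 - 3b2 + b3 = (-4, 1, 15).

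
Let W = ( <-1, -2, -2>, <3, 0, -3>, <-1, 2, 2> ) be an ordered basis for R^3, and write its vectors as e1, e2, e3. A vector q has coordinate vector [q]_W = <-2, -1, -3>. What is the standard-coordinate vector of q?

q = M [q]_W, where M has columns e1, ..., e3.
Carrying out the matrix-vector product, q = <2, -2, 1>.

<2, -2, 1>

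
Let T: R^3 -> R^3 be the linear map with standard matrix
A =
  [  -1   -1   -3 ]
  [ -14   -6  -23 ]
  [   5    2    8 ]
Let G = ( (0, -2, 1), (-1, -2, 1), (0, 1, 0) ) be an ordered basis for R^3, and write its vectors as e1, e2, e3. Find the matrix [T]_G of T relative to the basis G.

The j-th column of [T]_G is [T(ej)]_G.
T(e1) = A e1 = (-1, -11, 4) = 3e1 + e2 - 3e3, so column 1 is (3, 1, -3).
Repeating for e2, e3 and assembling the columns gives [[3, -1, 1], [1, 0, 1], [-3, 1, -2]].

[[3, -1, 1], [1, 0, 1], [-3, 1, -2]]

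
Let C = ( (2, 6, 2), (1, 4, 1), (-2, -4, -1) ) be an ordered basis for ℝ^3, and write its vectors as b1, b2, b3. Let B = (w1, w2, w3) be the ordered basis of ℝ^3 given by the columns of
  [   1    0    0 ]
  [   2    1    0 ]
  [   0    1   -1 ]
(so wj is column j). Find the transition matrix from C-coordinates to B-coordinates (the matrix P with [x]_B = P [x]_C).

[[2, 1, -2], [2, 2, 0], [0, 1, 1]]

Column j of P is [bj]_B, since P maps C-coordinates to B-coordinates.
Expressing b1 in B: b1 = 2w1 + 2w2 + 0·w3, so column 1 of P is (2, 2, 0).
Doing the same for each bj gives P = [[2, 1, -2], [2, 2, 0], [0, 1, 1]].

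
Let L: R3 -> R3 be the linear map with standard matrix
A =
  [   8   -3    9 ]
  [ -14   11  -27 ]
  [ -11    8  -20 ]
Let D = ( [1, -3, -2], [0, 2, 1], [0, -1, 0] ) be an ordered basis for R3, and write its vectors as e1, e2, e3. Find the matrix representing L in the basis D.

Let P have columns e1, ..., e3. Then [L]_D = P^(-1) A P.
Here det P = 1, so P^(-1) is integer; computing A P first and then P^(-1)(A P) gives [[-1, 3, 3], [3, 2, -2], [2, 0, -2]].

[[-1, 3, 3], [3, 2, -2], [2, 0, -2]]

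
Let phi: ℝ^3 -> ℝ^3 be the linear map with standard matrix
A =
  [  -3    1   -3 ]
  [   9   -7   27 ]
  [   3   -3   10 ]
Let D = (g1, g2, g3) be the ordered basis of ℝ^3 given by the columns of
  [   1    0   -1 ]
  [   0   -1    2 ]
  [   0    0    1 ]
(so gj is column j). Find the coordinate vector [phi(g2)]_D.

Compute phi(g2) = A g2 = <-1, 7, 3> in standard coordinates.
Then write this in D-coordinates: solve for y in y_1 g1 + ... + y_3 g3 = <-1, 7, 3>.
This gives y = <2, -1, 3>, which is column 2 of [phi]_D.

<2, -1, 3>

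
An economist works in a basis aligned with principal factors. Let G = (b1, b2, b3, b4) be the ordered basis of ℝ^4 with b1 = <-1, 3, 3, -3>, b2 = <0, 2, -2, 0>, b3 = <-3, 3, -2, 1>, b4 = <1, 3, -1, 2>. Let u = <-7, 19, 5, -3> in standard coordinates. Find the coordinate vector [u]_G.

Write u = c_1 b1 + ... + c_4 b4 and solve for the c_i.
Row-reducing the augmented matrix [M | u] gives c = (3, -1, 2, 2).
Check: 3b1 - b2 + 2b3 + 2b4 = <-7, 19, 5, -3>.

<3, -1, 2, 2>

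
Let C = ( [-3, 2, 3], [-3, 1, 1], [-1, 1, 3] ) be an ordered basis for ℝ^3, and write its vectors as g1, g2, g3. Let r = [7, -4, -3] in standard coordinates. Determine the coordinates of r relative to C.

[-3, 0, 2]

Write r = c_1 g1 + ... + c_3 g3 and solve for the c_i.
Solving this 3x3 system gives c = (-3, 0, 2).
Check: -3g1 + 0·g2 + 2g3 = [7, -4, -3].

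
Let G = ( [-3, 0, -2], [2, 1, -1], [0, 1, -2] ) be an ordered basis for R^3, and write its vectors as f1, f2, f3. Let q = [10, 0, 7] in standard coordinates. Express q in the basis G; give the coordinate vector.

Write q = c_1 f1 + ... + c_3 f3 and solve for the c_i.
Row-reducing the augmented matrix [M | q] gives c = (-4, -1, 1).
Check: -4f1 - f2 + f3 = [10, 0, 7].

[-4, -1, 1]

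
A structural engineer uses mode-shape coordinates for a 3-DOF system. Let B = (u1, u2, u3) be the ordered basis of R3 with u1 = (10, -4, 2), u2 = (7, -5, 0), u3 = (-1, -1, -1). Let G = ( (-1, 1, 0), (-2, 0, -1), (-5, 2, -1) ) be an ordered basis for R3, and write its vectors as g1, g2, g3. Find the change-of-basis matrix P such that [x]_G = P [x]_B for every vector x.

Take x = uj: its B-coordinates are the j-th standard unit vector, so P e_j — column j of P — equals [uj]_G.
u1 = 0·g1 + 0·g2 - 2g3, giving column 1 = (0, 0, -2); repeating for each j gives P = [[0, -1, -1], [0, 2, 1], [-2, -2, 0]].

[[0, -1, -1], [0, 2, 1], [-2, -2, 0]]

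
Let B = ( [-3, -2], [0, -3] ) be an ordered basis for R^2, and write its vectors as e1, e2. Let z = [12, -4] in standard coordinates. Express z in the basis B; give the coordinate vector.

[-4, 4]

We seek scalars with c_1 e1 + c_2 e2 = z; equivalently solve M c = z where the columns of M are e1, e2.
System: -3c_1 + 0c_2 = 12, -2c_1 - 3c_2 = -4; solving gives c_1 = -4, c_2 = 4.
Check: -4e1 + 4e2 = [12, -4].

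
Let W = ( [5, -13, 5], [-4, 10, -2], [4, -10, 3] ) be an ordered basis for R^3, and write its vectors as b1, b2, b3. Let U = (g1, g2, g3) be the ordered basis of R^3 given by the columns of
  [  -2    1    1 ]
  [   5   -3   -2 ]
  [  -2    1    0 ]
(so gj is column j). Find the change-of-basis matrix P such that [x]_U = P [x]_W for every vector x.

Let M have columns bj and N have columns gj. Then for every x, N [x]_U = x = M [x]_W, so P = N^(-1) M.
Since det N = -1, N^(-1) has integer entries; multiplying gives P = [[-2, 0, -1], [1, -2, 1], [0, -2, 1]].

[[-2, 0, -1], [1, -2, 1], [0, -2, 1]]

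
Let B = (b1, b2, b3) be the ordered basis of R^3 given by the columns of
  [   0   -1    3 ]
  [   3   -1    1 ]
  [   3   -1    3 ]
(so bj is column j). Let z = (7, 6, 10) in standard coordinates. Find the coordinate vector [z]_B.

(1, -1, 2)

[z]_B is the unique c with M c = z, where M has columns b1, ..., b3.
Row-reducing the augmented matrix [M | z] gives c = (1, -1, 2).
Check: b1 - b2 + 2b3 = (7, 6, 10).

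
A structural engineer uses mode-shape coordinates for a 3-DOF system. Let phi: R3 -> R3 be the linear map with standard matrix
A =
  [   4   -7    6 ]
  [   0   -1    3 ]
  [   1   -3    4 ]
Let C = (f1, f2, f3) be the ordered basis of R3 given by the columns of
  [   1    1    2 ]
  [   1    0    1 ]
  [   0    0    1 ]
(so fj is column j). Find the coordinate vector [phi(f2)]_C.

Compute phi(f2) = A f2 = [4, 0, 1] in standard coordinates.
Then write this in C-coordinates: solve for y in y_1 f1 + ... + y_3 f3 = [4, 0, 1].
This gives y = [-1, 3, 1], which is column 2 of [phi]_C.

[-1, 3, 1]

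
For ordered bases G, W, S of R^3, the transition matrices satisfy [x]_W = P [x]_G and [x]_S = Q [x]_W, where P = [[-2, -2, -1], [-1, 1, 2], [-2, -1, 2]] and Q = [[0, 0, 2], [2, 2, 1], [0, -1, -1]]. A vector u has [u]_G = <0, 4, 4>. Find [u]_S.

Apply P to get W-coordinates <-12, 12, 4>, then Q to get S-coordinates.
The result is [u]_S = <8, 4, -16>.

<8, 4, -16>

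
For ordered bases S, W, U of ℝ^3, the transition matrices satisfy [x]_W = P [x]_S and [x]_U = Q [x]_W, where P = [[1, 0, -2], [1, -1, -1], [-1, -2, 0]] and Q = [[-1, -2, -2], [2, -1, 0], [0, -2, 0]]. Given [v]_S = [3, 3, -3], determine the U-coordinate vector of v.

[3, 15, -6]

Composing the changes, [v]_U = Q P [v]_S.
Q P = [[-1, 6, 4], [1, 1, -3], [-2, 2, 2]]; applying this to [3, 3, -3] gives [3, 15, -6].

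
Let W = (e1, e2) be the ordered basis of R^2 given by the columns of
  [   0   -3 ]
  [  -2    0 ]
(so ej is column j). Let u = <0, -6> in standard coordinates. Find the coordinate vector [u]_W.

<3, 0>

[u]_W is the unique c with M c = u, where M has columns e1, e2.
System: 0c_1 - 3c_2 = 0, -2c_1 + 0c_2 = -6; solving gives c_1 = 3, c_2 = 0.
Check: 3e1 + 0·e2 = <0, -6>.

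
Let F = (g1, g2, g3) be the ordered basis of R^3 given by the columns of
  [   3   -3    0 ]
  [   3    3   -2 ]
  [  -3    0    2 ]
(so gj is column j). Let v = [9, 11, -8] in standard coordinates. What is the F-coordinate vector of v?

We seek scalars with c_1 g1 + ... + c_3 g3 = v; equivalently solve M c = v where the columns of M are g1, ..., g3.
Row-reducing the augmented matrix [M | v] gives c = (4, 1, 2).
Check: 4g1 + g2 + 2g3 = [9, 11, -8].

[4, 1, 2]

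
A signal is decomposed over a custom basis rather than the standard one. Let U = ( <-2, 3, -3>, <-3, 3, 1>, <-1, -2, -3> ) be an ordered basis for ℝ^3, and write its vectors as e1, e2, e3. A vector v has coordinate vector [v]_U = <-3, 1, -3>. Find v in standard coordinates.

<6, 0, 19>

The coordinates say v = -3e1 + e2 - 3e3; adding the scaled basis vectors gives <6, 0, 19>.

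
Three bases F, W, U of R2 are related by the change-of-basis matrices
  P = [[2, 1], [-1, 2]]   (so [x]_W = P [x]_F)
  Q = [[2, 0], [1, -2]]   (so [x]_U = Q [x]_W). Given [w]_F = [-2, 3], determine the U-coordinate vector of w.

First [w]_W = P [w]_F = [-1, 8].
Then [w]_U = Q [w]_W = [-2, -17].

[-2, -17]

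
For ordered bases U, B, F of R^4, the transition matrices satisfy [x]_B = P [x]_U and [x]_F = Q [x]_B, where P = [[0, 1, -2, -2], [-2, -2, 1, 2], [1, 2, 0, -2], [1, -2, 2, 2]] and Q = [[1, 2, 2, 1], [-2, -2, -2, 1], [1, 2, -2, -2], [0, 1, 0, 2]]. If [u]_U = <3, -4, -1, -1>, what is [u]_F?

<-1, 15, -10, 13>

Apply P to get B-coordinates <0, -1, -3, 7>, then Q to get F-coordinates.
The result is [u]_F = <-1, 15, -10, 13>.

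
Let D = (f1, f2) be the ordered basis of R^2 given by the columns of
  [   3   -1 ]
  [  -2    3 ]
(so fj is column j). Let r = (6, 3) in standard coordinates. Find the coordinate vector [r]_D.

Write r = c_1 f1 + c_2 f2 and solve for the c_i.
System: 3c_1 - c_2 = 6, -2c_1 + 3c_2 = 3; solving gives c_1 = 3, c_2 = 3.
Check: 3f1 + 3f2 = (6, 3).

(3, 3)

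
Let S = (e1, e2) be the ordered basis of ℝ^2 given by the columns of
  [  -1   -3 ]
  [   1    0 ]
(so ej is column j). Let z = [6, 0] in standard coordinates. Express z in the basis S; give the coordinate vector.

We seek scalars with c_1 e1 + c_2 e2 = z; equivalently solve M c = z where the columns of M are e1, e2.
System: -c_1 - 3c_2 = 6, c_1 + 0c_2 = 0; solving gives c_1 = 0, c_2 = -2.
Check: 0·e1 - 2e2 = [6, 0].

[0, -2]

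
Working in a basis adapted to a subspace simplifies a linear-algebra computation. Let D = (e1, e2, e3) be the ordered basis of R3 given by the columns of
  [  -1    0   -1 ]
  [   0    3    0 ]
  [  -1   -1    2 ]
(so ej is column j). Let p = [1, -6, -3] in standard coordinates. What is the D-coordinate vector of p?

[p]_D is the unique c with M c = p, where M has columns e1, ..., e3.
Gaussian elimination on [M | p] yields c = (1, -2, -2).
Check: e1 - 2e2 - 2e3 = [1, -6, -3].

[1, -2, -2]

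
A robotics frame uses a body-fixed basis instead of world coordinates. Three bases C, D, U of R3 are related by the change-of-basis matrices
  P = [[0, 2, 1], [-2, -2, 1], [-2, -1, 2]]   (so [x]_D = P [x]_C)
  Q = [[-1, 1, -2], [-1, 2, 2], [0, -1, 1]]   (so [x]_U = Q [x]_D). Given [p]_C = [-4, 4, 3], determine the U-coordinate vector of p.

First [p]_D = P [p]_C = [11, 3, 10].
Then [p]_U = Q [p]_D = [-28, 15, 7].

[-28, 15, 7]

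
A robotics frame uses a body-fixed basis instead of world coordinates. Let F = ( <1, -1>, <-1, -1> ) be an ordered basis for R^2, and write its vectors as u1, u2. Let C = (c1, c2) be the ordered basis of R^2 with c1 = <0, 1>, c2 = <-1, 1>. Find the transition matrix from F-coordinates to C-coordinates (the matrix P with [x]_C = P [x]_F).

Let M have columns uj and N have columns cj. Then for every x, N [x]_C = x = M [x]_F, so P = N^(-1) M.
Since det N = 1, N^(-1) has integer entries; multiplying gives P = [[0, -2], [-1, 1]].

[[0, -2], [-1, 1]]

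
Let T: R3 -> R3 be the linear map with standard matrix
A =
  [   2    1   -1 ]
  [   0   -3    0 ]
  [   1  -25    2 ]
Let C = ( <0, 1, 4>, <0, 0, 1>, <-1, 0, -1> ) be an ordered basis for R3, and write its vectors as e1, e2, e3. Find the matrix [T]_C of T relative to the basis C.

[[-3, 0, 0], [-2, 3, -2], [3, 1, 1]]

With P the matrix whose columns are e1, ..., e3, [T]_C = P^(-1) A P.
Column by column: T(e1) = A e1 = <-3, -3, -17>; its C-coordinates <-3, -2, 3> give column 1.
Continuing for each basis vector yields [T]_C = [[-3, 0, 0], [-2, 3, -2], [3, 1, 1]].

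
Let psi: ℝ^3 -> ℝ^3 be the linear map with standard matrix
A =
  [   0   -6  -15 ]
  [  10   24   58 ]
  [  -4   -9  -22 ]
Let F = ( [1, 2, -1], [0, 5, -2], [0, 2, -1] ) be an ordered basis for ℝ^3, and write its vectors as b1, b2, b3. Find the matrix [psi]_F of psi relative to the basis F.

[[3, 0, 3], [0, 2, -2], [-3, -3, -3]]

With P the matrix whose columns are b1, ..., b3, [psi]_F = P^(-1) A P.
Column by column: psi(b1) = A b1 = [3, 0, 0]; its F-coordinates [3, 0, -3] give column 1.
Continuing for each basis vector yields [psi]_F = [[3, 0, 3], [0, 2, -2], [-3, -3, -3]].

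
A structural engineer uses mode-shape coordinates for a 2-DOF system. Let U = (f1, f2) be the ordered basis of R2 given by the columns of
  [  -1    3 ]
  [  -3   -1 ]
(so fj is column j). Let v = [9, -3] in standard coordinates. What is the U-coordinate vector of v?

[0, 3]

Write v = c_1 f1 + c_2 f2 and solve for the c_i.
System: -c_1 + 3c_2 = 9, -3c_1 - c_2 = -3; solving gives c_1 = 0, c_2 = 3.
Check: 0·f1 + 3f2 = [9, -3].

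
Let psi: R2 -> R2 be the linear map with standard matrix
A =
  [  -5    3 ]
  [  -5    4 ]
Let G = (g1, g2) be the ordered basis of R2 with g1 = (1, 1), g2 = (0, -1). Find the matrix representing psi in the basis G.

With P the matrix whose columns are g1, g2, [psi]_G = P^(-1) A P.
Column by column: psi(g1) = A g1 = (-2, -1); its G-coordinates (-2, -1) give column 1.
Continuing for each basis vector yields [psi]_G = [[-2, -3], [-1, 1]].

[[-2, -3], [-1, 1]]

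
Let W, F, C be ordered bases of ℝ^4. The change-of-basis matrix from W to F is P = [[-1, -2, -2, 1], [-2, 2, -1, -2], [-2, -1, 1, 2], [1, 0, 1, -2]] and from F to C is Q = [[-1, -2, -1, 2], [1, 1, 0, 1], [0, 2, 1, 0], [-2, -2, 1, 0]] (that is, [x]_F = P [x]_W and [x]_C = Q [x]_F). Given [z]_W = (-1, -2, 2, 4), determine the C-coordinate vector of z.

First [z]_F = P [z]_W = (5, -12, 14, -7).
Then [z]_C = Q [z]_F = (-9, -14, -10, 28).

(-9, -14, -10, 28)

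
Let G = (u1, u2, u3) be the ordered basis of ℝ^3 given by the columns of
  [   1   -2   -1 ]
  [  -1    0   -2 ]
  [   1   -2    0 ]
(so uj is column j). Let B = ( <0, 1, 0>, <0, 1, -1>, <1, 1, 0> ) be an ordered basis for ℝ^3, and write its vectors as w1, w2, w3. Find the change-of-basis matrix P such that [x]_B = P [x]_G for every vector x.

Take x = uj: its G-coordinates are the j-th standard unit vector, so P e_j — column j of P — equals [uj]_B.
u1 = -w1 - w2 + w3, giving column 1 = <-1, -1, 1>; repeating for each j gives P = [[-1, 0, -1], [-1, 2, 0], [1, -2, -1]].

[[-1, 0, -1], [-1, 2, 0], [1, -2, -1]]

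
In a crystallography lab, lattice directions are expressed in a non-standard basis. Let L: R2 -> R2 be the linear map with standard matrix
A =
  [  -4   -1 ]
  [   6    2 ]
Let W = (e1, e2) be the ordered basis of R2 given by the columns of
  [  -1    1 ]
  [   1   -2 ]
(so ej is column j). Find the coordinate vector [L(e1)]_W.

Column 1 of [L]_W is the W-coordinate vector of L(e1).
In standard coordinates L(e1) = A e1 = (3, -4).
Converting to W: (3, -4) = -2e1 + e2, so the coordinate vector is (-2, 1).

(-2, 1)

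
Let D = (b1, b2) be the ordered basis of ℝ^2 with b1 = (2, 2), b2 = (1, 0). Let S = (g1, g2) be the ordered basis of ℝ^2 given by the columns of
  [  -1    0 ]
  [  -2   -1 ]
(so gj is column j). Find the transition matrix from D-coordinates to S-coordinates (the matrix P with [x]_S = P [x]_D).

[[-2, -1], [2, 2]]

Let M have columns bj and N have columns gj. Then for every x, N [x]_S = x = M [x]_D, so P = N^(-1) M.
Since det N = 1, N^(-1) has integer entries; multiplying gives P = [[-2, -1], [2, 2]].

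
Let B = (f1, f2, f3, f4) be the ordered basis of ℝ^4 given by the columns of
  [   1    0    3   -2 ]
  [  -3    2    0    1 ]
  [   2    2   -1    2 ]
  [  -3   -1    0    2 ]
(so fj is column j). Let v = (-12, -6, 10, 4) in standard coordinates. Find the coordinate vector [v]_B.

(2, -2, -2, 4)

[v]_B is the unique c with M c = v, where M has columns f1, ..., f4.
Gaussian elimination on [M | v] yields c = (2, -2, -2, 4).
Check: 2f1 - 2f2 - 2f3 + 4f4 = (-12, -6, 10, 4).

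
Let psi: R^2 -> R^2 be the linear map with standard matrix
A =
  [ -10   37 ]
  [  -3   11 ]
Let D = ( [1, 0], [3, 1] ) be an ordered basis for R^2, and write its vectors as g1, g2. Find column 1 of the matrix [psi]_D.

[-1, -3]

Column 1 of [psi]_D is the D-coordinate vector of psi(g1).
In standard coordinates psi(g1) = A g1 = [-10, -3].
Converting to D: [-10, -3] = -g1 - 3g2, so the coordinate vector is [-1, -3].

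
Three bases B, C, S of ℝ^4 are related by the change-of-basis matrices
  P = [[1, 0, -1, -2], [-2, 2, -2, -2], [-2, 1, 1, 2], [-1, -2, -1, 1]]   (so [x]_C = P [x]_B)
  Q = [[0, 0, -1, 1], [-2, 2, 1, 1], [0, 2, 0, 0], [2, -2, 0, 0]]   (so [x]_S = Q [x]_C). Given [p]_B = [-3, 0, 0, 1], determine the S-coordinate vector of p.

[-4, 30, 8, -18]

Apply P to get C-coordinates [-5, 4, 8, 4], then Q to get S-coordinates.
The result is [p]_S = [-4, 30, 8, -18].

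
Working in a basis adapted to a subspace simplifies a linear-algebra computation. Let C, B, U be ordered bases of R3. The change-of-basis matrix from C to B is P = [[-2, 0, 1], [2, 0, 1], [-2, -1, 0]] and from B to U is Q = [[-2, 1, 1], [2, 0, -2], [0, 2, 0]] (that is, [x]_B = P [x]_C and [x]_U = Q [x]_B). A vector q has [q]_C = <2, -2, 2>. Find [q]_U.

<8, 0, 12>

First [q]_B = P [q]_C = <-2, 6, -2>.
Then [q]_U = Q [q]_B = <8, 0, 12>.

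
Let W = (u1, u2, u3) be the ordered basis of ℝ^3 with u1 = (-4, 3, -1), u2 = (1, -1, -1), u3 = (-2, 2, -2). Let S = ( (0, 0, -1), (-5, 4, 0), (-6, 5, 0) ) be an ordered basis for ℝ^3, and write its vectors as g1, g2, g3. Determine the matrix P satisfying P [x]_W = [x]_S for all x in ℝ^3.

[[1, 1, 2], [2, 1, -2], [-1, -1, 2]]

Column j of P is [uj]_S, since P maps W-coordinates to S-coordinates.
Expressing u1 in S: u1 = g1 + 2g2 - g3, so column 1 of P is (1, 2, -1).
Doing the same for each uj gives P = [[1, 1, 2], [2, 1, -2], [-1, -1, 2]].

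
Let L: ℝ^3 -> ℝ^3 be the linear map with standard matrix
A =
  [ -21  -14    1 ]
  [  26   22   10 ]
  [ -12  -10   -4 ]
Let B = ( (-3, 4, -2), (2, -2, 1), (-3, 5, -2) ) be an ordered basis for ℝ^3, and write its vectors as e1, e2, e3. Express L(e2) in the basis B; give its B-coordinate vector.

(1, -2, 2)

Compute L(e2) = A e2 = (-13, 18, -8) in standard coordinates.
Then write this in B-coordinates: solve for y in y_1 e1 + ... + y_3 e3 = (-13, 18, -8).
This gives y = (1, -2, 2), which is column 2 of [L]_B.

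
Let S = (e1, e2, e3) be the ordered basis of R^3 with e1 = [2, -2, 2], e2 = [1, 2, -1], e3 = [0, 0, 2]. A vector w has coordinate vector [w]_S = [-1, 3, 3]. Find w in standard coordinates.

w = M [w]_S, where M has columns e1, ..., e3.
Carrying out the matrix-vector product, w = [1, 8, 1].

[1, 8, 1]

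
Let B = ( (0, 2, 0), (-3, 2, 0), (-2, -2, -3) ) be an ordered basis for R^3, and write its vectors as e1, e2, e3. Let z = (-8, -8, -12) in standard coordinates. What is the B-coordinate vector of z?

We seek scalars with c_1 e1 + ... + c_3 e3 = z; equivalently solve M c = z where the columns of M are e1, ..., e3.
Row-reducing the augmented matrix [M | z] gives c = (0, 0, 4).
Check: 0·e1 + 0·e2 + 4e3 = (-8, -8, -12).

(0, 0, 4)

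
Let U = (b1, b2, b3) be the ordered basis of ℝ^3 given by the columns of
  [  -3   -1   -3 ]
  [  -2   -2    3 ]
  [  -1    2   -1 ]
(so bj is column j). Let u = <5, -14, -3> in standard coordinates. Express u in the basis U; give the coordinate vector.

<3, -2, -4>

[u]_U is the unique c with M c = u, where M has columns b1, ..., b3.
Solving this 3x3 system gives c = (3, -2, -4).
Check: 3b1 - 2b2 - 4b3 = <5, -14, -3>.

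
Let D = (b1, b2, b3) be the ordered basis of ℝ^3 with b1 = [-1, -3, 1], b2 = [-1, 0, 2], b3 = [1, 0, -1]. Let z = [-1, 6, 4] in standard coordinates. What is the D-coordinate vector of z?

[-2, 3, 0]

We seek scalars with c_1 b1 + ... + c_3 b3 = z; equivalently solve M c = z where the columns of M are b1, ..., b3.
Solving this 3x3 system gives c = (-2, 3, 0).
Check: -2b1 + 3b2 + 0·b3 = [-1, 6, 4].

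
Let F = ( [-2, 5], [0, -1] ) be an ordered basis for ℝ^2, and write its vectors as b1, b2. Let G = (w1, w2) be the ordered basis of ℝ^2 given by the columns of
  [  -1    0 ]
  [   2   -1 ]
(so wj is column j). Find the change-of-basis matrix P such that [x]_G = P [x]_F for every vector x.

Take x = bj: its F-coordinates are the j-th standard unit vector, so P e_j — column j of P — equals [bj]_G.
b1 = 2w1 - w2, giving column 1 = [2, -1]; repeating for each j gives P = [[2, 0], [-1, 1]].

[[2, 0], [-1, 1]]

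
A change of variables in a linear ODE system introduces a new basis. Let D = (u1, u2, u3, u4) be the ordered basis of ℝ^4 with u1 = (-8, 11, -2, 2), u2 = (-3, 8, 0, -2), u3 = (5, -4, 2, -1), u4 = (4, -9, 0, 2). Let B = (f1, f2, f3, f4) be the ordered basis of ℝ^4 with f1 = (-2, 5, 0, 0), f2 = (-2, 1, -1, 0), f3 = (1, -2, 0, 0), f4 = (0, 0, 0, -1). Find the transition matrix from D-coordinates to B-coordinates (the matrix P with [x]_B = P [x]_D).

[[1, 2, 0, -1], [2, 0, -2, 0], [-2, 1, 1, 2], [-2, 2, 1, -2]]

Take x = uj: its D-coordinates are the j-th standard unit vector, so P e_j — column j of P — equals [uj]_B.
u1 = f1 + 2f2 - 2f3 - 2f4, giving column 1 = (1, 2, -2, -2); repeating for each j gives P = [[1, 2, 0, -1], [2, 0, -2, 0], [-2, 1, 1, 2], [-2, 2, 1, -2]].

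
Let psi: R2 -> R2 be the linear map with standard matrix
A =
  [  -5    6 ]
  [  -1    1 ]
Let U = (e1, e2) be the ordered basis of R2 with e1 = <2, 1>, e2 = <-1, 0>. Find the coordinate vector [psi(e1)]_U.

<-1, 2>

Compute psi(e1) = A e1 = <-4, -1> in standard coordinates.
Then write this in U-coordinates: solve for y in y_1 e1 + y_2 e2 = <-4, -1>.
This gives y = <-1, 2>, which is column 1 of [psi]_U.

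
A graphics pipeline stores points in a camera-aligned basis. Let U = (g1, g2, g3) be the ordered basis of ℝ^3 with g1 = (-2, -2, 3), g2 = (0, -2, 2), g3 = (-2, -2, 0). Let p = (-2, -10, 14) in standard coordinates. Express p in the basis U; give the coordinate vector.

Write p = c_1 g1 + ... + c_3 g3 and solve for the c_i.
Row-reducing the augmented matrix [M | p] gives c = (2, 4, -1).
Check: 2g1 + 4g2 - g3 = (-2, -10, 14).

(2, 4, -1)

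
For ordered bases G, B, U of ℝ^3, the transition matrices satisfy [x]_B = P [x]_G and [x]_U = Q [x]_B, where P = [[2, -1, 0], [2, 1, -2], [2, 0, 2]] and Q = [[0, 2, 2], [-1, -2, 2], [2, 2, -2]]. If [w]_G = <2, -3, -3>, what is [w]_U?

<10, -25, 32>

First [w]_B = P [w]_G = <7, 7, -2>.
Then [w]_U = Q [w]_B = <10, -25, 32>.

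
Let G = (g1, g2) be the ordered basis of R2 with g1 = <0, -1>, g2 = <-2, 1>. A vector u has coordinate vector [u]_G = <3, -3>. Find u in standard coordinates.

<6, -6>

The coordinates say u = 3g1 - 3g2; adding the scaled basis vectors gives <6, -6>.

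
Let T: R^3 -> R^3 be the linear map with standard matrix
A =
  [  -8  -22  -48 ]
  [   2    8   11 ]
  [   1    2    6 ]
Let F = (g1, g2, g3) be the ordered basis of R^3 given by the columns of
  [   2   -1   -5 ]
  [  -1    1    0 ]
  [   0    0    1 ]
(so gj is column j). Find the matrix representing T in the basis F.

[[2, -3, -2], [-2, 3, -1], [0, 1, 1]]

With P the matrix whose columns are g1, ..., g3, [T]_F = P^(-1) A P.
Column by column: T(g1) = A g1 = (6, -4, 0); its F-coordinates (2, -2, 0) give column 1.
Continuing for each basis vector yields [T]_F = [[2, -3, -2], [-2, 3, -1], [0, 1, 1]].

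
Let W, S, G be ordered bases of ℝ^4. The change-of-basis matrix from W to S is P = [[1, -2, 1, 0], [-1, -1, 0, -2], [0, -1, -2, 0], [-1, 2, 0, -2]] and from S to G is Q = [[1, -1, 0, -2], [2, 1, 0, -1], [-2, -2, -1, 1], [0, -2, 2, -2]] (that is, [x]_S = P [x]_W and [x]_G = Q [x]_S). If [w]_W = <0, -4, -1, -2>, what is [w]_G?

Apply P to get S-coordinates <7, 8, 6, -4>, then Q to get G-coordinates.
The result is [w]_G = <7, 26, -40, 4>.

<7, 26, -40, 4>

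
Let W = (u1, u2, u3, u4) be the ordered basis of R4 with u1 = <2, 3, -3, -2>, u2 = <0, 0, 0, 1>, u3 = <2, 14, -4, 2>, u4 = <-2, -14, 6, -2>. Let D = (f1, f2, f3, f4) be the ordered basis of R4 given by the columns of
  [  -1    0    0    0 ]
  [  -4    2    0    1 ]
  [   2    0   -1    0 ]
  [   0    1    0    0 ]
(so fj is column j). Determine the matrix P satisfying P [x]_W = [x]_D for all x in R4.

[[-2, 0, -2, 2], [-2, 1, 2, -2], [-1, 0, 0, -2], [-1, -2, 2, -2]]

Take x = uj: its W-coordinates are the j-th standard unit vector, so P e_j — column j of P — equals [uj]_D.
u1 = -2f1 - 2f2 - f3 - f4, giving column 1 = <-2, -2, -1, -1>; repeating for each j gives P = [[-2, 0, -2, 2], [-2, 1, 2, -2], [-1, 0, 0, -2], [-1, -2, 2, -2]].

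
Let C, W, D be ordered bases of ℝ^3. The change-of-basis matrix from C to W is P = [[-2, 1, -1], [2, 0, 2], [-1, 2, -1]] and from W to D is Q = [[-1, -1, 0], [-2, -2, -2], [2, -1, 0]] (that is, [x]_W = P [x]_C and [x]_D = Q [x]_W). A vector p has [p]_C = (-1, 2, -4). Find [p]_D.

First [p]_W = P [p]_C = (8, -10, 9).
Then [p]_D = Q [p]_W = (2, -14, 26).

(2, -14, 26)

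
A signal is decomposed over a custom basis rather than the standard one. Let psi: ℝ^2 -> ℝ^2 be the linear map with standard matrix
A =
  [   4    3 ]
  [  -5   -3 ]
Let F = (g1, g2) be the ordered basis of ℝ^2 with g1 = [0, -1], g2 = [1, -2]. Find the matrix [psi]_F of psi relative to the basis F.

[[3, 3], [-3, -2]]

With P the matrix whose columns are g1, g2, [psi]_F = P^(-1) A P.
Column by column: psi(g1) = A g1 = [-3, 3]; its F-coordinates [3, -3] give column 1.
Continuing for each basis vector yields [psi]_F = [[3, 3], [-3, -2]].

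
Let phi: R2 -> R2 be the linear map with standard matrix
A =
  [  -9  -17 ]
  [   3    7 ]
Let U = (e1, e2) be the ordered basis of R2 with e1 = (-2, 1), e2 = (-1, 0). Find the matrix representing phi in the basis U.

[[1, -3], [-3, -3]]

The j-th column of [phi]_U is [phi(ej)]_U.
phi(e1) = A e1 = (1, 1) = e1 - 3e2, so column 1 is (1, -3).
Repeating for e2 and assembling the columns gives [[1, -3], [-3, -3]].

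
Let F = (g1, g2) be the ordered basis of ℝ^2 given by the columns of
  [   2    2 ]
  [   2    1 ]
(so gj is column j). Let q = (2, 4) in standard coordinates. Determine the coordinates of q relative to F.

We seek scalars with c_1 g1 + c_2 g2 = q; equivalently solve M c = q where the columns of M are g1, g2.
System: 2c_1 + 2c_2 = 2, 2c_1 + c_2 = 4; solving gives c_1 = 3, c_2 = -2.
Check: 3g1 - 2g2 = (2, 4).

(3, -2)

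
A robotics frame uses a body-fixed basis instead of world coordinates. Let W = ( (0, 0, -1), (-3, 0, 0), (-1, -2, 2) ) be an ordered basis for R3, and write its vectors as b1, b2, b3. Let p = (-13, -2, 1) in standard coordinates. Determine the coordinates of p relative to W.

[p]_W is the unique c with M c = p, where M has columns b1, ..., b3.
Solving this 3x3 system gives c = (1, 4, 1).
Check: b1 + 4b2 + b3 = (-13, -2, 1).

(1, 4, 1)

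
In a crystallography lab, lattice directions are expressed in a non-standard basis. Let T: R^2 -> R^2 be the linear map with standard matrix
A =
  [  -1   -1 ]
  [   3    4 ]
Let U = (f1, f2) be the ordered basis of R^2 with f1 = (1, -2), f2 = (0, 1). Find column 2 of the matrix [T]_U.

(-1, 2)

Column 2 of [T]_U is the U-coordinate vector of T(f2).
In standard coordinates T(f2) = A f2 = (-1, 4).
Converting to U: (-1, 4) = -f1 + 2f2, so the coordinate vector is (-1, 2).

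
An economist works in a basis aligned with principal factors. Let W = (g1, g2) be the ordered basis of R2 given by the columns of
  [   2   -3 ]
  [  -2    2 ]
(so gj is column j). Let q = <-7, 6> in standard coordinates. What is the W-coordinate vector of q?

<-2, 1>

[q]_W is the unique c with M c = q, where M has columns g1, g2.
System: 2c_1 - 3c_2 = -7, -2c_1 + 2c_2 = 6; solving gives c_1 = -2, c_2 = 1.
Check: -2g1 + g2 = <-7, 6>.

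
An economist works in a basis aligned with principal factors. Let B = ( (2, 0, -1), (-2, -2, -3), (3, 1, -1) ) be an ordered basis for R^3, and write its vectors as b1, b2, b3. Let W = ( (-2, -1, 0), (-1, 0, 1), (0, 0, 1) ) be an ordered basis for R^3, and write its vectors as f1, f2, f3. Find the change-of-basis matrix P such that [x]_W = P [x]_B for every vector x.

[[0, 2, -1], [-2, -2, -1], [1, -1, 0]]

Column j of P is [bj]_W, since P maps B-coordinates to W-coordinates.
Expressing b1 in W: b1 = 0·f1 - 2f2 + f3, so column 1 of P is (0, -2, 1).
Doing the same for each bj gives P = [[0, 2, -1], [-2, -2, -1], [1, -1, 0]].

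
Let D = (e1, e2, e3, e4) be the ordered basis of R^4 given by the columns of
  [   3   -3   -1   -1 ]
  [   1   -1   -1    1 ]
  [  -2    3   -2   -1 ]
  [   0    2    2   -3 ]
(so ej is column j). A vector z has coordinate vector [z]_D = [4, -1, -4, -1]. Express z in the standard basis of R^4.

z = M [z]_D, where M has columns e1, ..., e4.
Carrying out the matrix-vector product, z = [20, 8, -2, -7].

[20, 8, -2, -7]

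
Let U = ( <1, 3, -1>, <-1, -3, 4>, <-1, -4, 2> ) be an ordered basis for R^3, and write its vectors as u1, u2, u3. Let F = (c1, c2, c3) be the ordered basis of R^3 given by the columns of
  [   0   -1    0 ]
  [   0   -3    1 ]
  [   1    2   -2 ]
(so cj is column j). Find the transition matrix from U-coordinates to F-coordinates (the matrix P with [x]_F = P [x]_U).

[[1, 2, -2], [-1, 1, 1], [0, 0, -1]]

Let M have columns uj and N have columns cj. Then for every x, N [x]_F = x = M [x]_U, so P = N^(-1) M.
Since det N = -1, N^(-1) has integer entries; multiplying gives P = [[1, 2, -2], [-1, 1, 1], [0, 0, -1]].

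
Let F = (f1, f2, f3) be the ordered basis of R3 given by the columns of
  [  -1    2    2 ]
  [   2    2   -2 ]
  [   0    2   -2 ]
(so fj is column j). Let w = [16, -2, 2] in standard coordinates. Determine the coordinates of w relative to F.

Write w = c_1 f1 + ... + c_3 f3 and solve for the c_i.
Solving this 3x3 system gives c = (-2, 4, 3).
Check: -2f1 + 4f2 + 3f3 = [16, -2, 2].

[-2, 4, 3]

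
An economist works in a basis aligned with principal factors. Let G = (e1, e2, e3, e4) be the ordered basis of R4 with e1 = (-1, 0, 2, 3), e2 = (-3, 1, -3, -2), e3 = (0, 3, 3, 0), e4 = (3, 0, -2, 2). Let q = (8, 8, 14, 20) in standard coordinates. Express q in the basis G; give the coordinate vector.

(4, -1, 3, 3)

We seek scalars with c_1 e1 + ... + c_4 e4 = q; equivalently solve M c = q where the columns of M are e1, ..., e4.
Gaussian elimination on [M | q] yields c = (4, -1, 3, 3).
Check: 4e1 - e2 + 3e3 + 3e4 = (8, 8, 14, 20).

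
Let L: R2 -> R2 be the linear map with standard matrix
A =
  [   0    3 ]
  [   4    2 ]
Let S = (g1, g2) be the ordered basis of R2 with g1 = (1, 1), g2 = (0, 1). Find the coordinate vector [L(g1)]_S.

(3, 3)

Column 1 of [L]_S is the S-coordinate vector of L(g1).
In standard coordinates L(g1) = A g1 = (3, 6).
Converting to S: (3, 6) = 3g1 + 3g2, so the coordinate vector is (3, 3).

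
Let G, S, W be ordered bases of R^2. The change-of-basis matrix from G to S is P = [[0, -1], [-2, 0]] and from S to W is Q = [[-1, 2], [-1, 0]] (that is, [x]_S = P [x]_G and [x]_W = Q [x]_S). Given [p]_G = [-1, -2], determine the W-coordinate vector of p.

Apply P to get S-coordinates [2, 2], then Q to get W-coordinates.
The result is [p]_W = [2, -2].

[2, -2]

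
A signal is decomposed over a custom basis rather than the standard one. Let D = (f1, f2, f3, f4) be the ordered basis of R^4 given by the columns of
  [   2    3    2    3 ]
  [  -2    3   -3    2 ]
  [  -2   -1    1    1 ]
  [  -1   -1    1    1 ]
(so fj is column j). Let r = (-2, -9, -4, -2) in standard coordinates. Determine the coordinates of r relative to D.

[r]_D is the unique c with M c = r, where M has columns f1, ..., f4.
Gaussian elimination on [M | r] yields c = (2, -1, 0, -1).
Check: 2f1 - f2 + 0·f3 - f4 = (-2, -9, -4, -2).

(2, -1, 0, -1)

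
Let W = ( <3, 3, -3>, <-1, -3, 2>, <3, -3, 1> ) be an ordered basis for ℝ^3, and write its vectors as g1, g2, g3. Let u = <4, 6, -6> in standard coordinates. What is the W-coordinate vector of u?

Write u = c_1 g1 + ... + c_3 g3 and solve for the c_i.
Gaussian elimination on [M | u] yields c = (3, 2, -1).
Check: 3g1 + 2g2 - g3 = <4, 6, -6>.

<3, 2, -1>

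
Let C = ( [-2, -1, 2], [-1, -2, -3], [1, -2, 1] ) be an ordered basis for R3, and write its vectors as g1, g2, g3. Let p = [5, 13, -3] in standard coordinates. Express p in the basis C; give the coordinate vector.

We seek scalars with c_1 g1 + ... + c_3 g3 = p; equivalently solve M c = p where the columns of M are g1, ..., g3.
Solving this 3x3 system gives c = (-3, -2, -3).
Check: -3g1 - 2g2 - 3g3 = [5, 13, -3].

[-3, -2, -3]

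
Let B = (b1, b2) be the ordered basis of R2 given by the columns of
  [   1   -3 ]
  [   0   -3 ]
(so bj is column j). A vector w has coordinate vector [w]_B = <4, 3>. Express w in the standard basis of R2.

<-5, -9>

w = M [w]_B, where M has columns b1, b2.
Carrying out the matrix-vector product, w = <-5, -9>.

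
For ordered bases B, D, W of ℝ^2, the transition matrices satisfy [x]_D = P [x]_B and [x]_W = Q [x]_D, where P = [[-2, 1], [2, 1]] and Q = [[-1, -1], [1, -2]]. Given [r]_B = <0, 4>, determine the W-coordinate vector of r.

<-8, -4>

Apply P to get D-coordinates <4, 4>, then Q to get W-coordinates.
The result is [r]_W = <-8, -4>.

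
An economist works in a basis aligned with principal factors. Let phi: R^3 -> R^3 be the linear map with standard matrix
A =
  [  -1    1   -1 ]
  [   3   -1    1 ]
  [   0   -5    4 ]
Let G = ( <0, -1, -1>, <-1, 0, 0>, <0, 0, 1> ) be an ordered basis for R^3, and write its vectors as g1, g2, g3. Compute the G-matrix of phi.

Let P have columns g1, ..., g3. Then [phi]_G = P^(-1) A P.
Here det P = -1, so P^(-1) is integer; computing A P first and then P^(-1)(A P) gives [[0, 3, -1], [0, -1, 1], [1, 3, 3]].

[[0, 3, -1], [0, -1, 1], [1, 3, 3]]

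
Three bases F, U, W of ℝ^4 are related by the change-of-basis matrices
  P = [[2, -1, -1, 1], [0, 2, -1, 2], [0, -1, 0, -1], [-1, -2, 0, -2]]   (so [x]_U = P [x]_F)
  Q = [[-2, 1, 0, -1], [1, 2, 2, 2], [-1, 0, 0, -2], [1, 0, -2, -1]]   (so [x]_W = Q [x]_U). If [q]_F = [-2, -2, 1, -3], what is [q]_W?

[-11, 6, -18, -28]

Composing the changes, [q]_W = Q P [q]_F.
Q P = [[-3, 6, 1, 2], [0, -3, -3, -1], [0, 5, 1, 3], [3, 3, -1, 5]]; applying this to [-2, -2, 1, -3] gives [-11, 6, -18, -28].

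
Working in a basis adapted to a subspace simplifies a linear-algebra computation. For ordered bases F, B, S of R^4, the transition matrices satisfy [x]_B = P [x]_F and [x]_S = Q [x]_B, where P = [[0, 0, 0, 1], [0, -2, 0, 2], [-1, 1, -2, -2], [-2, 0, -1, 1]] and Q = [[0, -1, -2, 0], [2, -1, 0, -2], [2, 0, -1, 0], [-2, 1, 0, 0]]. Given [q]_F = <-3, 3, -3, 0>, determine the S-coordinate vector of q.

Composing the changes, [q]_S = Q P [q]_F.
Q P = [[2, 0, 4, 2], [4, 2, 2, -2], [1, -1, 2, 4], [0, -2, 0, 0]]; applying this to <-3, 3, -3, 0> gives <-18, -12, -12, -6>.

<-18, -12, -12, -6>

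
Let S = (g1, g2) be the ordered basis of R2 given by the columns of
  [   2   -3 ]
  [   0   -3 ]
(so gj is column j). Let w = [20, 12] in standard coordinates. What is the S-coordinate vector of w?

We seek scalars with c_1 g1 + c_2 g2 = w; equivalently solve M c = w where the columns of M are g1, g2.
System: 2c_1 - 3c_2 = 20, 0c_1 - 3c_2 = 12; solving gives c_1 = 4, c_2 = -4.
Check: 4g1 - 4g2 = [20, 12].

[4, -4]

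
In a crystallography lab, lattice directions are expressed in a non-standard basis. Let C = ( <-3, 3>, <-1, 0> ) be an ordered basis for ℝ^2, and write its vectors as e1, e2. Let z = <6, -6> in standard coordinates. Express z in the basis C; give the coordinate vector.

<-2, 0>

We seek scalars with c_1 e1 + c_2 e2 = z; equivalently solve M c = z where the columns of M are e1, e2.
System: -3c_1 - c_2 = 6, 3c_1 + 0c_2 = -6; solving gives c_1 = -2, c_2 = 0.
Check: -2e1 + 0·e2 = <6, -6>.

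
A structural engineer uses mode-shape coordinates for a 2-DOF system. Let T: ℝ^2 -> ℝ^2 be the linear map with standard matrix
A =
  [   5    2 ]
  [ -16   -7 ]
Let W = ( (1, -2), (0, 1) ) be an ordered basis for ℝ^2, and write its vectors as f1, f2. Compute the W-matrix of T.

[[1, 2], [0, -3]]

With P the matrix whose columns are f1, f2, [T]_W = P^(-1) A P.
Column by column: T(f1) = A f1 = (1, -2); its W-coordinates (1, 0) give column 1.
Continuing for each basis vector yields [T]_W = [[1, 2], [0, -3]].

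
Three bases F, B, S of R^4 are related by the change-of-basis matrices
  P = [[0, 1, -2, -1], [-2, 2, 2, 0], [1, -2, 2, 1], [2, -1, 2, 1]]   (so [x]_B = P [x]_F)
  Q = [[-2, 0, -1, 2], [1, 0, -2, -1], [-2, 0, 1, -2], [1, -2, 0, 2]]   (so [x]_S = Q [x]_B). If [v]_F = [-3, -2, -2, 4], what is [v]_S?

[-5, 0, 13, -6]

Composing the changes, [v]_S = Q P [v]_F.
Q P = [[3, -2, 6, 3], [-4, 6, -8, -4], [-3, -2, 2, 1], [8, -5, -2, 1]]; applying this to [-3, -2, -2, 4] gives [-5, 0, 13, -6].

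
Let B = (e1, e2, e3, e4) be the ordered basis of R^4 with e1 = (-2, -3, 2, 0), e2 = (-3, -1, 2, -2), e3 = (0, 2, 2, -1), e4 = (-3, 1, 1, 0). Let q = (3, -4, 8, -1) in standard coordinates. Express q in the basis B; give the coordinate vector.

Write q = c_1 e1 + ... + c_4 e4 and solve for the c_i.
Gaussian elimination on [M | q] yields c = (3, -1, 3, -2).
Check: 3e1 - e2 + 3e3 - 2e4 = (3, -4, 8, -1).

(3, -1, 3, -2)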